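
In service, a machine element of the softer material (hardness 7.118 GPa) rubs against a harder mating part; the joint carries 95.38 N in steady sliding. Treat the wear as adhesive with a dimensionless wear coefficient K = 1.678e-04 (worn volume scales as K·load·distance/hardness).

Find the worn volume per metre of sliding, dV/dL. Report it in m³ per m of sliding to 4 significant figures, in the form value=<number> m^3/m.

value=2.248e-12 m^3/m

All arithmetic carries exact precision; intermediate values are printed rounded; a lone final rounding to four significant figures.
Convert: Hardness H = 7.118 GPa = 7.118e+09 Pa.
In SI base units, W = 95.38 N, H = 7.118e+09 Pa, K = 1.678e-04.
Rate of wear dV/dL = K·W/H (no L dependence): 1.678e-04 · 95.38 / 7.118e+09 = 2.248e-12 m³/m.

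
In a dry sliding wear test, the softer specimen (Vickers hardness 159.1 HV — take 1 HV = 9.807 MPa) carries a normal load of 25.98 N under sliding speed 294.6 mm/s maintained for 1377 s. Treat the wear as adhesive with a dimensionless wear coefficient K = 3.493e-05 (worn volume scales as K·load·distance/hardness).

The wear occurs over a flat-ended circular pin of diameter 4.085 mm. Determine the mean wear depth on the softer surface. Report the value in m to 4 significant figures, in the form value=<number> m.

value=1.800e-05 m

All working math carries exact precision. Intermediate values are displayed rounded; one final rounding to 4 significant digits.
Convert: Sliding speed v = 294.6 mm/s = 0.2946 m/s. Distance L = v·t = 0.2946 m/s × 1377 s = 405.7 m.
Convert: Hardness H = 159.1 HV × 9.807 MPa/HV = 1560 MPa = 1.560e+09 Pa.
Convert: Pin diameter d = 4.085 mm = 0.004085 m. Contact area A = π·d²/4 = π·(0.004085 m)²/4 = 1.311e-05 m².
Restated in SI base units: W = 25.98 N, H = 1.560e+09 Pa, K = 3.493e-05.
Volume removed: V = K·W·L/H = 3.493e-05 · 25.98 · 405.7 / 1.560e+09 = 2.359e-10 m³.
Mean depth h = V/A = 2.359e-10 / 1.311e-05 = 1.800e-05 m.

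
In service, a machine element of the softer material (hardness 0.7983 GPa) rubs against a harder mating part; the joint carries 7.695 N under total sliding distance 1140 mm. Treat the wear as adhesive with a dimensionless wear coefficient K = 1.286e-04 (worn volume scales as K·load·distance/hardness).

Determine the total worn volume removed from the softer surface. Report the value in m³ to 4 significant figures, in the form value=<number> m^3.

Each operation keeps full float precision; the intermediates appear rounded — rounded once at the end to 4 significant digits.
Sliding distance L = 1140 mm = 1.140 m.
Hardness H = 0.7983 GPa = 7.983e+08 Pa.
Expressed in SI base units: W = 7.695 N, H = 7.983e+08 Pa, K = 1.286e-04.
Archard relation: V = K·W·L/H = 1.286e-04 · 7.695 · 1.140 / 7.983e+08 = 1.413e-12 m³.

value=1.413e-12 m^3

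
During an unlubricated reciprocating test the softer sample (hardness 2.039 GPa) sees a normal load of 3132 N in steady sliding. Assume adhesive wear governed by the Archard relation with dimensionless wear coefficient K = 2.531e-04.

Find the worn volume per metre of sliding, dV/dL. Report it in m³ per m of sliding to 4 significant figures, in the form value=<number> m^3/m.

The intermediates are shown rounded; the computation keeps full float precision — rounded once at the end, at 4 significant digits.
Hardness H = 2.039 GPa = 2.039e+09 Pa.
In SI base units: W = 3132 N, H = 2.039e+09 Pa, K = 2.531e-04.
Rate of wear dV/dL = K·W/H: 2.531e-04 · 3132 / 2.039e+09 = 3.888e-10 m³/m.

value=3.888e-10 m^3/m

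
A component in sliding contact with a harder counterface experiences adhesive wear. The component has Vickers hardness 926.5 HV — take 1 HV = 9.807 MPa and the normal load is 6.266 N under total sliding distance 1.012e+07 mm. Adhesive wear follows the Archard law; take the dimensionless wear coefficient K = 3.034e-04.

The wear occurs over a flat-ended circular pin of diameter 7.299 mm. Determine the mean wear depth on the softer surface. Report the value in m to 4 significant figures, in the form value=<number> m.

value=5.060e-05 m

Every step maintains full float precision, and the intermediates appear rounded, and a single final rounding to 4 significant digits.
Convert: Distance L = 1.012e+07 mm = 1.012e+04 m.
Convert: Hardness H = 926.5 HV × 9.807 MPa/HV = 9086 MPa = 9.086e+09 Pa.
Convert: Pin diameter d = 7.299 mm = 0.007299 m. Contact area A = π·d²/4 = π·(0.007299 m)²/4 = 4.184e-05 m².
In SI base units, W = 6.266 N, H = 9.086e+09 Pa, K = 3.034e-04.
The Archard volume V = K·W·L/H = 3.034e-04 · 6.266 · 1.012e+04 / 9.086e+09 = 2.117e-09 m³.
Depth of wear h = V/A = 2.117e-09 / 4.184e-05 = 5.060e-05 m.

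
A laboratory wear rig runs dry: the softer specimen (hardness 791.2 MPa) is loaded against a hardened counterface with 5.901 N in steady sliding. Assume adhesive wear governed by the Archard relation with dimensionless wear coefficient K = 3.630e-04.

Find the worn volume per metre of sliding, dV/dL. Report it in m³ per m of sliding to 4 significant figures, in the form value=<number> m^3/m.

value=2.707e-12 m^3/m

The intermediates are printed rounded, and all arithmetic maintains full float precision, and a lone final rounding: 4 significant figures.
Convert: Hardness H = 791.2 MPa = 7.912e+08 Pa.
Restated in SI base units: W = 5.901 N, H = 7.912e+08 Pa, K = 3.630e-04.
Rate of wear dV/dL = K·W/H, so: 3.630e-04 · 5.901 / 7.912e+08 = 2.707e-12 m³/m.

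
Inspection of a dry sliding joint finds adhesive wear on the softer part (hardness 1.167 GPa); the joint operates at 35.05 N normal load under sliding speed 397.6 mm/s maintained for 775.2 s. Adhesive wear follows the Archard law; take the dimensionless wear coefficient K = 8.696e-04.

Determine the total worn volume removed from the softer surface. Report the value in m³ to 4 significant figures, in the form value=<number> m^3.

The computation keeps full precision; the intermediates are printed rounded. Rounded just once to 4 significant digits.
Convert: Sliding speed v = 397.6 mm/s = 0.3976 m/s. Distance L = v·t = 0.3976 m/s × 775.2 s = 308.2 m.
Convert: Hardness H = 1.167 GPa = 1.167e+09 Pa.
As SI base values: W = 35.05 N, H = 1.167e+09 Pa, K = 8.696e-04.
The Archard volume V = K·W·L/H = 8.696e-04 · 35.05 · 308.2 / 1.167e+09 = 8.050e-09 m³.

value=8.050e-09 m^3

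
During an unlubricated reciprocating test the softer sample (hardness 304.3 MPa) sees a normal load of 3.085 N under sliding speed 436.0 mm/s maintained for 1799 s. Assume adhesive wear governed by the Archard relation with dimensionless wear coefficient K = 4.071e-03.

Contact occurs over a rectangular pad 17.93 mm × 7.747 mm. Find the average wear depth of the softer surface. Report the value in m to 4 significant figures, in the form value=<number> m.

Each operation carries full float precision. The intermediates are shown rounded, and one last rounding, at 4 significant digits.
Sliding speed v = 436.0 mm/s = 0.4360 m/s. Total distance L = v·t = 0.4360 m/s × 1799 s = 784.4 m.
Hardness H = 304.3 MPa = 3.043e+08 Pa.
Pad sides 17.93 mm × 7.747 mm = 0.01793 m × 0.007747 m. Contact area A = 0.01793 m × 0.007747 m = 1.389e-04 m².
Expressed in SI base units: W = 3.085 N, H = 3.043e+08 Pa, K = 4.071e-03.
Archard volume V = K·W·L/H = 4.071e-03 · 3.085 · 784.4 / 3.043e+08 = 3.237e-08 m³.
Mean wear depth h = V/A = 3.237e-08 / 1.389e-04 = 2.331e-04 m.

value=2.331e-04 m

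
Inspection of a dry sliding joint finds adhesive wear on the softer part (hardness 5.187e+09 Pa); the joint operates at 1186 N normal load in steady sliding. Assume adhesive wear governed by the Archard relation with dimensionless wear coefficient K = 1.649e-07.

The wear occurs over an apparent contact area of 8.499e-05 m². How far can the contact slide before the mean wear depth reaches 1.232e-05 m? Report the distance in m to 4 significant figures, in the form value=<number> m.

value=2.777e+04 m

Printed values are rounded — all working math maintains full float precision. Rounded once at the end to four significant figures.
In SI base units, W = 1186 N, H = 5.187e+09 Pa, K = 1.649e-07.
Wearable volume V_lim = h_lim·A = 1.232e-05 · 8.499e-05 = 1.047e-09 m³.
Inverting, life L = V_lim·H/(K·W) = 1.047e-09 · 5.187e+09 / (1.649e-07 · 1186) = 2.777e+04 m.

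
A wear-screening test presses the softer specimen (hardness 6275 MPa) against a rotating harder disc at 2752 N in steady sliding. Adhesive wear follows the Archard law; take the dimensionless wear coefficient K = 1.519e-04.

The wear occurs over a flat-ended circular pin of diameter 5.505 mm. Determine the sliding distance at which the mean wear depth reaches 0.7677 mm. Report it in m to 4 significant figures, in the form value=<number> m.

value=274.3 m

Each operation runs at full precision, and quoted intermediates are rounded — one final rounding: 4 significant figures.
Hardness H = 6275 MPa = 6.275e+09 Pa.
Pin diameter d = 5.505 mm = 0.005505 m. Contact area A = π·d²/4 = π·(0.005505 m)²/4 = 2.380e-05 m².
Depth limit h_lim = 0.7677 mm = 7.677e-04 m.
Restated in SI base units: W = 2752 N, H = 6.275e+09 Pa, K = 1.519e-04.
Volume at the limit: V_lim = h_lim·A = 7.677e-04 · 2.380e-05 = 1.827e-08 m³.
So the life L = V_lim·H/(K·W) = 1.827e-08 · 6.275e+09 / (1.519e-04 · 2752) = 274.3 m.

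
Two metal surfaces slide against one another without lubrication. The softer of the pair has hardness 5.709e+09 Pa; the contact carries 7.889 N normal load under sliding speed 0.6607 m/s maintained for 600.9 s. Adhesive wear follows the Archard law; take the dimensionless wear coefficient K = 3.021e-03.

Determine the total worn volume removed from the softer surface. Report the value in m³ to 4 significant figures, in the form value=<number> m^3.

value=1.657e-09 m^3

Displayed values are rounded — each operation keeps full float precision — one last rounding, at 4 significant figures.
Path length L = v·t = 0.6607 m/s × 600.9 s = 397.0 m.
Collected in SI base units: W = 7.889 N, H = 5.709e+09 Pa, K = 3.021e-03.
Worn volume V = K·W·L/H = 3.021e-03 · 7.889 · 397.0 / 5.709e+09 = 1.657e-09 m³.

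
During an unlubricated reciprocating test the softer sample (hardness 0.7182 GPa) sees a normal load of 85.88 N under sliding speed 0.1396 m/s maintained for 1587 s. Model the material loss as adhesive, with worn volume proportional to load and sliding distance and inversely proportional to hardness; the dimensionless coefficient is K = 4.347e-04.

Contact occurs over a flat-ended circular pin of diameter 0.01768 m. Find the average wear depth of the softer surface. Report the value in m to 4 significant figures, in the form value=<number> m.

Intermediate values are shown rounded; the computation maintains full precision, and one last rounding: four significant figures.
Convert: Sliding distance L = v·t = 0.1396 m/s × 1587 s = 221.5 m.
Convert: Hardness H = 0.7182 GPa = 7.182e+08 Pa.
Convert: Contact area A = π·d²/4 = π·(0.01768 m)²/4 = 2.455e-04 m².
In SI base units: W = 85.88 N, H = 7.182e+08 Pa, K = 4.347e-04.
Wear volume V = K·W·L/H = 4.347e-04 · 85.88 · 221.5 / 7.182e+08 = 1.152e-08 m³.
Mean wear depth h = V/A = 1.152e-08 / 2.455e-04 = 4.691e-05 m.

value=4.691e-05 m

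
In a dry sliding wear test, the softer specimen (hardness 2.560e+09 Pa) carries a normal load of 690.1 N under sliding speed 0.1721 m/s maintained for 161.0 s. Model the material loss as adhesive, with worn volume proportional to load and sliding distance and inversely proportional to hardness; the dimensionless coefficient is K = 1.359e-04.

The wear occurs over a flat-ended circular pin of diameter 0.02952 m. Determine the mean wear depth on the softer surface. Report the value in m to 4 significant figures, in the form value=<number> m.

Quoted intermediates are rounded — all arithmetic keeps full float precision. Rounded just once to four significant figures.
The distance L = v·t = 0.1721 m/s × 161.0 s = 27.71 m.
Contact area A = π·d²/4 = π·(0.02952 m)²/4 = 6.844e-04 m².
Working in SI base units: W = 690.1 N, H = 2.560e+09 Pa, K = 1.359e-04.
Archard volume V = K·W·L/H = 1.359e-04 · 690.1 · 27.71 / 2.560e+09 = 1.015e-09 m³.
Depth h = V/A = 1.015e-09 / 6.844e-04 = 1.483e-06 m.

value=1.483e-06 m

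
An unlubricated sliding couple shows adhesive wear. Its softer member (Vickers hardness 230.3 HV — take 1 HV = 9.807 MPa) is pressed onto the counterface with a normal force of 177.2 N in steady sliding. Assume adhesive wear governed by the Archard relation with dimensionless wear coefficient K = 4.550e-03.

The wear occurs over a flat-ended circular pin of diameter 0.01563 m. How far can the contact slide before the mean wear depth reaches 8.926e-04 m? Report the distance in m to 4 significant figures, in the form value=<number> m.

Printed values are rounded — all working math carries exact precision; rounded once at the end: 4 significant figures.
Convert: Hardness H = 230.3 HV × 9.807 MPa/HV = 2259 MPa = 2.259e+09 Pa.
Convert: Contact area A = π·d²/4 = π·(0.01563 m)²/4 = 1.919e-04 m².
As SI base values: W = 177.2 N, H = 2.259e+09 Pa, K = 4.550e-03.
Volume at the limit: V_lim = h_lim·A = 8.926e-04 · 1.919e-04 = 1.713e-07 m³.
Inverting, life L = V_lim·H/(K·W) = 1.713e-07 · 2.259e+09 / (4.550e-03 · 177.2) = 479.8 m.

value=479.8 m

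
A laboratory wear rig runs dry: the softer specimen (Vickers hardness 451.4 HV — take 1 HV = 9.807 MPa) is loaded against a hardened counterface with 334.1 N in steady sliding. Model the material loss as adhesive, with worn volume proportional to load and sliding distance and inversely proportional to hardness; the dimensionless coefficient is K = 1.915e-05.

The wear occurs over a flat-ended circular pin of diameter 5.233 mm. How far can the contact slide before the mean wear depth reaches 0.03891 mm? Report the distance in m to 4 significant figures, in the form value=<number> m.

Intermediate values are shown rounded. All working math holds full float precision. Rounded just once to 4 significant figures.
Hardness H = 451.4 HV × 9.807 MPa/HV = 4427 MPa = 4.427e+09 Pa.
Pin diameter d = 5.233 mm = 0.005233 m. Contact area A = π·d²/4 = π·(0.005233 m)²/4 = 2.151e-05 m².
Depth limit h_lim = 0.03891 mm = 3.891e-05 m.
Expressed in SI base units: W = 334.1 N, H = 4.427e+09 Pa, K = 1.915e-05.
Volume at the limit: V_lim = h_lim·A = 3.891e-05 · 2.151e-05 = 8.369e-10 m³.
Sliding life L = V_lim·H/(K·W) = 8.369e-10 · 4.427e+09 / (1.915e-05 · 334.1) = 579.0 m.

value=579.0 m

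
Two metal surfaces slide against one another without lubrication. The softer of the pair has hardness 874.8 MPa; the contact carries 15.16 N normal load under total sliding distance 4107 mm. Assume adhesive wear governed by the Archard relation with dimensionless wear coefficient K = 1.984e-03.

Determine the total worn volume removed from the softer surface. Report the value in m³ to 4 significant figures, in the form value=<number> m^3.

value=1.412e-10 m^3

The computation maintains full precision; printed values are rounded — one last rounding: four significant digits.
Distance covered L = 4107 mm = 4.107 m.
Hardness H = 874.8 MPa = 8.748e+08 Pa.
In SI base units: W = 15.16 N, H = 8.748e+08 Pa, K = 1.984e-03.
Worn volume V = K·W·L/H = 1.984e-03 · 15.16 · 4.107 / 8.748e+08 = 1.412e-10 m³.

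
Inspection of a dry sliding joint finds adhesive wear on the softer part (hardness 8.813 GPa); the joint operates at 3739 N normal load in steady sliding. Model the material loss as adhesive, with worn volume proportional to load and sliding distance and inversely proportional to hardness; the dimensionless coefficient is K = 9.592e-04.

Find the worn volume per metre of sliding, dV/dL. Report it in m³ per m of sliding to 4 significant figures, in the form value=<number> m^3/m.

Each operation runs at exact precision. Intermediate values are shown rounded. Rounded just once to four significant digits.
Hardness H = 8.813 GPa = 8.813e+09 Pa.
In SI base units: W = 3739 N, H = 8.813e+09 Pa, K = 9.592e-04.
Rate of wear dV/dL = K·W/H — distance-free: 9.592e-04 · 3739 / 8.813e+09 = 4.069e-10 m³/m.

value=4.069e-10 m^3/m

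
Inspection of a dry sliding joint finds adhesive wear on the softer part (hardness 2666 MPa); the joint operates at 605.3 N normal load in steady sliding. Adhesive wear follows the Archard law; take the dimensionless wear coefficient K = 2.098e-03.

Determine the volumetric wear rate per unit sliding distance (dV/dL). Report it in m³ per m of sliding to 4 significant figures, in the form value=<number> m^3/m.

value=4.763e-10 m^3/m

Intermediates are displayed rounded; every step holds full precision, and rounded just once: four significant figures.
Convert: Hardness H = 2666 MPa = 2.666e+09 Pa.
In SI base units: W = 605.3 N, H = 2.666e+09 Pa, K = 2.098e-03.
Sliding wear rate dV/dL = K·W/H (independent of L): 2.098e-03 · 605.3 / 2.666e+09 = 4.763e-10 m³/m.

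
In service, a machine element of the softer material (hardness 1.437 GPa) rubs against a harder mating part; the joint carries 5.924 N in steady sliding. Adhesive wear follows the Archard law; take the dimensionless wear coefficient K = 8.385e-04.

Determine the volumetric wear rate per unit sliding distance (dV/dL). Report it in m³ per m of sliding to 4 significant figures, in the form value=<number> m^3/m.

value=3.457e-12 m^3/m

Every step carries exact precision; intermediates appear rounded; rounded just once: four significant figures.
Hardness H = 1.437 GPa = 1.437e+09 Pa.
Working in SI base units: W = 5.924 N, H = 1.437e+09 Pa, K = 8.385e-04.
Wear rate dV/dL = K·W/H — distance-free: 8.385e-04 · 5.924 / 1.437e+09 = 3.457e-12 m³/m.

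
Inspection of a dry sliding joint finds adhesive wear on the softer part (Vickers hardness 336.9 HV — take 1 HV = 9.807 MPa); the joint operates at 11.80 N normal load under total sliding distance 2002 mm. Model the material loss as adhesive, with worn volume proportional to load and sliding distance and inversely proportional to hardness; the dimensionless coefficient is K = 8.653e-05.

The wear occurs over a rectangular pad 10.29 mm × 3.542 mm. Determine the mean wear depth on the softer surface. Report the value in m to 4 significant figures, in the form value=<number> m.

Intermediate values are shown rounded; each operation maintains full precision — rounded once at the end, at 4 significant digits.
Path length L = 2002 mm = 2.002 m.
Hardness H = 336.9 HV × 9.807 MPa/HV = 3304 MPa = 3.304e+09 Pa.
Pad sides 10.29 mm × 3.542 mm = 0.01029 m × 0.003542 m. Contact area A = 0.01029 m × 0.003542 m = 3.645e-05 m².
SI base units throughout: W = 11.80 N, H = 3.304e+09 Pa, K = 8.653e-05.
Wear volume V = K·W·L/H = 8.653e-05 · 11.80 · 2.002 / 3.304e+09 = 6.187e-13 m³.
Wear depth h = V/A = 6.187e-13 / 3.645e-05 = 1.698e-08 m.

value=1.698e-08 m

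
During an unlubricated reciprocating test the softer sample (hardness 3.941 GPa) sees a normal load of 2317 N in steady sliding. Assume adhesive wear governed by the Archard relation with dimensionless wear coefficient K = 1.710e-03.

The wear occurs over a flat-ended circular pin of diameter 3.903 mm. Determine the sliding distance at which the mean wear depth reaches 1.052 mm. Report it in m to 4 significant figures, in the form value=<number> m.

value=12.52 m

Every step maintains full precision. The intermediates appear rounded — rounded once at the end: four significant figures.
Convert: Hardness H = 3.941 GPa = 3.941e+09 Pa.
Convert: Pin diameter d = 3.903 mm = 0.003903 m. Contact area A = π·d²/4 = π·(0.003903 m)²/4 = 1.196e-05 m².
Convert: Depth limit h_lim = 1.052 mm = 0.001052 m.
As SI base values: W = 2317 N, H = 3.941e+09 Pa, K = 1.710e-03.
Limit volume V_lim = h_lim·A = 0.001052 · 1.196e-05 = 1.259e-08 m³.
So the life L = V_lim·H/(K·W) = 1.259e-08 · 3.941e+09 / (1.710e-03 · 2317) = 12.52 m.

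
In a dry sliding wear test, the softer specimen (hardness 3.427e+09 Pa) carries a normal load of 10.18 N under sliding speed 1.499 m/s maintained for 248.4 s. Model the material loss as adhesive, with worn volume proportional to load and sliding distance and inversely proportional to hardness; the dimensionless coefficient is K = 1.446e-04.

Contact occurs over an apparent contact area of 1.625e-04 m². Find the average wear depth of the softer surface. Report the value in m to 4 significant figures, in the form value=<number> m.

All working math carries full precision, and intermediates are displayed rounded. Rounded once at the end to four significant figures.
Convert: Distance L = v·t = 1.499 m/s × 248.4 s = 372.4 m.
SI base units throughout: W = 10.18 N, H = 3.427e+09 Pa, K = 1.446e-04.
Wear volume V = K·W·L/H = 1.446e-04 · 10.18 · 372.4 / 3.427e+09 = 1.599e-10 m³.
Mean wear depth h = V/A = 1.599e-10 / 1.625e-04 = 9.842e-07 m.

value=9.842e-07 m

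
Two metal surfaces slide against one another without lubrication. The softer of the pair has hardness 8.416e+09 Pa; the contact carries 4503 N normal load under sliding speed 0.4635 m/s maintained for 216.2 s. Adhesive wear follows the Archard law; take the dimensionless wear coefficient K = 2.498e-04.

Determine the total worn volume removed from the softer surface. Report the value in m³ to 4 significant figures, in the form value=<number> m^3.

value=1.339e-08 m^3

Quoted intermediates are rounded — every step holds exact precision. Rounded once at the end, at 4 significant digits.
Sliding distance L = v·t = 0.4635 m/s × 216.2 s = 100.2 m.
In SI base units: W = 4503 N, H = 8.416e+09 Pa, K = 2.498e-04.
By Archard's law, V = K·W·L/H = 2.498e-04 · 4503 · 100.2 / 8.416e+09 = 1.339e-08 m³.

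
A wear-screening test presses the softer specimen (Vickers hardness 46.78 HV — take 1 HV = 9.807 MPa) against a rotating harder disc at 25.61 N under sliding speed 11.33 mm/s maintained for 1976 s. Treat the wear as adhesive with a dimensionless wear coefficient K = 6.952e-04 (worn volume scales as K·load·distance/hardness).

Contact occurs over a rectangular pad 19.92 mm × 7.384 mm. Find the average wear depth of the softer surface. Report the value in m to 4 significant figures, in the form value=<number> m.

value=5.907e-06 m

Displayed values are rounded, and every step carries exact precision; one last rounding to four significant digits.
Sliding speed v = 11.33 mm/s = 0.01133 m/s. Distance L = v·t = 0.01133 m/s × 1976 s = 22.39 m.
Hardness H = 46.78 HV × 9.807 MPa/HV = 458.8 MPa = 4.588e+08 Pa.
Pad sides 19.92 mm × 7.384 mm = 0.01992 m × 0.007384 m. Contact area A = 0.01992 m × 0.007384 m = 1.471e-04 m².
Expressed in SI base units: W = 25.61 N, H = 4.588e+08 Pa, K = 6.952e-04.
Archard relation: V = K·W·L/H = 6.952e-04 · 25.61 · 22.39 / 4.588e+08 = 8.688e-10 m³.
Depth of wear h = V/A = 8.688e-10 / 1.471e-04 = 5.907e-06 m.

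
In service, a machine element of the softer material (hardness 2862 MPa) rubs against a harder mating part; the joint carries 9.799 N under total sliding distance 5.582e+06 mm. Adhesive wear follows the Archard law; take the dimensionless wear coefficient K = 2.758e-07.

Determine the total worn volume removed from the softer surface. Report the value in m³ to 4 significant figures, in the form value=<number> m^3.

The computation runs at full precision. Intermediates are printed rounded — a lone final rounding: 4 significant digits.
Convert: Distance covered L = 5.582e+06 mm = 5582 m.
Convert: Hardness H = 2862 MPa = 2.862e+09 Pa.
Restated in SI base units: W = 9.799 N, H = 2.862e+09 Pa, K = 2.758e-07.
By Archard's law, V = K·W·L/H = 2.758e-07 · 9.799 · 5582 / 2.862e+09 = 5.271e-12 m³.

value=5.271e-12 m^3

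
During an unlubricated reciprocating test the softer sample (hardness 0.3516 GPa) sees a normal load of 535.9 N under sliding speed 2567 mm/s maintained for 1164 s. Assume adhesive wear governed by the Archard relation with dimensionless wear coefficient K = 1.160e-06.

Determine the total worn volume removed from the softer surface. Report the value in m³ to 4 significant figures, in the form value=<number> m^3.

Intermediates are shown rounded. All arithmetic runs at full precision. Rounded just once, at four significant figures.
Convert: Sliding speed v = 2567 mm/s = 2.567 m/s. Total distance L = v·t = 2.567 m/s × 1164 s = 2988 m.
Convert: Hardness H = 0.3516 GPa = 3.516e+08 Pa.
Expressed in SI base units: W = 535.9 N, H = 3.516e+08 Pa, K = 1.160e-06.
Archard volume V = K·W·L/H = 1.160e-06 · 535.9 · 2988 / 3.516e+08 = 5.283e-09 m³.

value=5.283e-09 m^3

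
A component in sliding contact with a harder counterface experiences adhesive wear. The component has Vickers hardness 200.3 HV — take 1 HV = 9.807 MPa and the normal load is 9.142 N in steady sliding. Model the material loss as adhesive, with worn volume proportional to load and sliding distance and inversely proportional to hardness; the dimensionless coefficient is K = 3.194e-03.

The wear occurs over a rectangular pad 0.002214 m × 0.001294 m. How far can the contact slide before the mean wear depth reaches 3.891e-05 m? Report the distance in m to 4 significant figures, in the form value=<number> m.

Displayed values are rounded — every step runs at full float precision, and a lone final rounding, at four significant figures.
Hardness H = 200.3 HV × 9.807 MPa/HV = 1964 MPa = 1.964e+09 Pa.
Contact area A = 0.002214 m × 0.001294 m = 2.865e-06 m².
In SI base units, W = 9.142 N, H = 1.964e+09 Pa, K = 3.194e-03.
Permissible volume V_lim = h_lim·A = 3.891e-05 · 2.865e-06 = 1.115e-10 m³.
So the life L = V_lim·H/(K·W) = 1.115e-10 · 1.964e+09 / (3.194e-03 · 9.142) = 7.499 m.

value=7.499 m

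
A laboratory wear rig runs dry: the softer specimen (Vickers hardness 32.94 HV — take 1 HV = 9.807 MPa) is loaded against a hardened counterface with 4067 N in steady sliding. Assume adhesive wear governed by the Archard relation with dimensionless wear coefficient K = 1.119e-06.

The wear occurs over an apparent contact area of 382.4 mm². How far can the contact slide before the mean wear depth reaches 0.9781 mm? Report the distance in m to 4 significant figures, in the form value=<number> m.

The intermediates appear rounded. All arithmetic runs at exact precision. Rounded just once: 4 significant figures.
Hardness H = 32.94 HV × 9.807 MPa/HV = 323.0 MPa = 3.230e+08 Pa.
Contact area A = 382.4 mm² = 3.824e-04 m².
Depth limit h_lim = 0.9781 mm = 9.781e-04 m.
Collected in SI base units: W = 4067 N, H = 3.230e+08 Pa, K = 1.119e-06.
Volume at the limit: V_lim = h_lim·A = 9.781e-04 · 3.824e-04 = 3.740e-07 m³.
Sliding life L = V_lim·H/(K·W) = 3.740e-07 · 3.230e+08 / (1.119e-06 · 4067) = 2.655e+04 m.

value=2.655e+04 m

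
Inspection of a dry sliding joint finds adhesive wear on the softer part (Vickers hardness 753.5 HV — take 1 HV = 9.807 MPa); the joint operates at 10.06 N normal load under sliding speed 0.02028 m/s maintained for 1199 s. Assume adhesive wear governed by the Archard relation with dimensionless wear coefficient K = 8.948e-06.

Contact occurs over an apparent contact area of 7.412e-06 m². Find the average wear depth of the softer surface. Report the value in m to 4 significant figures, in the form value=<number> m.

value=3.996e-08 m

Each operation carries exact precision. The intermediates are printed rounded — rounded just once, at four significant figures.
Path length L = v·t = 0.02028 m/s × 1199 s = 24.32 m.
Hardness H = 753.5 HV × 9.807 MPa/HV = 7390 MPa = 7.390e+09 Pa.
Expressed in SI base units: W = 10.06 N, H = 7.390e+09 Pa, K = 8.948e-06.
Archard relation: V = K·W·L/H = 8.948e-06 · 10.06 · 24.32 / 7.390e+09 = 2.962e-13 m³.
Mean depth h = V/A = 2.962e-13 / 7.412e-06 = 3.996e-08 m.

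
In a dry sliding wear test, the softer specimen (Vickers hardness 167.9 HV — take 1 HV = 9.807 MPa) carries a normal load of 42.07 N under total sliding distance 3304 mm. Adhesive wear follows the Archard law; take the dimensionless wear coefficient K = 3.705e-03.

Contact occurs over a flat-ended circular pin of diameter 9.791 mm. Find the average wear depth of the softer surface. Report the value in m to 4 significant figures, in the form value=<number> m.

value=4.154e-06 m

The computation keeps exact precision, and displayed values are rounded. Rounded just once: four significant figures.
Path length L = 3304 mm = 3.304 m.
Hardness H = 167.9 HV × 9.807 MPa/HV = 1647 MPa = 1.647e+09 Pa.
Pin diameter d = 9.791 mm = 0.009791 m. Contact area A = π·d²/4 = π·(0.009791 m)²/4 = 7.529e-05 m².
SI base units throughout: W = 42.07 N, H = 1.647e+09 Pa, K = 3.705e-03.
Archard volume V = K·W·L/H = 3.705e-03 · 42.07 · 3.304 / 1.647e+09 = 3.128e-10 m³.
Depth of wear h = V/A = 3.128e-10 / 7.529e-05 = 4.154e-06 m.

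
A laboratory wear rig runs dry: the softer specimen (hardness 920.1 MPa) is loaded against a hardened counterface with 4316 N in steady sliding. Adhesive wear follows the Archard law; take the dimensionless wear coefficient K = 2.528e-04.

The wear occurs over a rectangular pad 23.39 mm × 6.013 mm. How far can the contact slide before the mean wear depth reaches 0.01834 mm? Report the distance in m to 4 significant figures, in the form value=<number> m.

Each operation carries full precision — the intermediates are shown rounded; a lone final rounding, at 4 significant figures.
Convert: Hardness H = 920.1 MPa = 9.201e+08 Pa.
Convert: Pad sides 23.39 mm × 6.013 mm = 0.02339 m × 0.006013 m. Contact area A = 0.02339 m × 0.006013 m = 1.406e-04 m².
Convert: Depth limit h_lim = 0.01834 mm = 1.834e-05 m.
Working in SI base units: W = 4316 N, H = 9.201e+08 Pa, K = 2.528e-04.
Wearable volume V_lim = h_lim·A = 1.834e-05 · 1.406e-04 = 2.579e-09 m³.
Inverting, life L = V_lim·H/(K·W) = 2.579e-09 · 9.201e+08 / (2.528e-04 · 4316) = 2.175 m.

value=2.175 m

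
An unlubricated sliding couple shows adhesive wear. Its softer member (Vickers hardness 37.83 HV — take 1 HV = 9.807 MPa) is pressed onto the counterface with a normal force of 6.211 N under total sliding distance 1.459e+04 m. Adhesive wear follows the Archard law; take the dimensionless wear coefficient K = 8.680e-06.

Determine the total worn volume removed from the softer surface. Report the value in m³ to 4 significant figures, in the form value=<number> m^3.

value=2.120e-09 m^3

The intermediates are displayed rounded. All arithmetic runs at full float precision — one last rounding: four significant figures.
Convert: Hardness H = 37.83 HV × 9.807 MPa/HV = 371.0 MPa = 3.710e+08 Pa.
In SI base units, W = 6.211 N, H = 3.710e+08 Pa, K = 8.680e-06.
Archard volume V = K·W·L/H = 8.680e-06 · 6.211 · 1.459e+04 / 3.710e+08 = 2.120e-09 m³.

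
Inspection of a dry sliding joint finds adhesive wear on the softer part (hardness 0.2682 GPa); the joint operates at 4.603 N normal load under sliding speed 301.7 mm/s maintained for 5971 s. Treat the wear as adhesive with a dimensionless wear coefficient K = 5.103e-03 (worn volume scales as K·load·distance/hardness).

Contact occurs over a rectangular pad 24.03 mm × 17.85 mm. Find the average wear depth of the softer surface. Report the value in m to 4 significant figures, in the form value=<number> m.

Displayed values are rounded, and every step carries full precision; one last rounding, at 4 significant digits.
Convert: Sliding speed v = 301.7 mm/s = 0.3017 m/s. Distance covered L = v·t = 0.3017 m/s × 5971 s = 1801 m.
Convert: Hardness H = 0.2682 GPa = 2.682e+08 Pa.
Convert: Pad sides 24.03 mm × 17.85 mm = 0.02403 m × 0.01785 m. Contact area A = 0.02403 m × 0.01785 m = 4.289e-04 m².
In SI base units: W = 4.603 N, H = 2.682e+08 Pa, K = 5.103e-03.
Archard relation: V = K·W·L/H = 5.103e-03 · 4.603 · 1801 / 2.682e+08 = 1.578e-07 m³.
Mean wear depth h = V/A = 1.578e-07 / 4.289e-04 = 3.678e-04 m.

value=3.678e-04 m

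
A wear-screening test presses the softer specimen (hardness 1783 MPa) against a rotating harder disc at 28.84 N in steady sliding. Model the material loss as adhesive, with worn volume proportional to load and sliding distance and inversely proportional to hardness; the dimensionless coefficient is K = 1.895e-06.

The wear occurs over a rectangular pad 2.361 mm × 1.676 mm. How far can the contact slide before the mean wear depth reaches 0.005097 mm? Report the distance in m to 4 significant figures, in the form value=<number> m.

Intermediate values are shown rounded; every step runs at exact precision, and a single final rounding to 4 significant figures.
Convert: Hardness H = 1783 MPa = 1.783e+09 Pa.
Convert: Pad sides 2.361 mm × 1.676 mm = 0.002361 m × 0.001676 m. Contact area A = 0.002361 m × 0.001676 m = 3.957e-06 m².
Convert: Depth limit h_lim = 0.005097 mm = 5.097e-06 m.
Expressed in SI base units: W = 28.84 N, H = 1.783e+09 Pa, K = 1.895e-06.
At the depth limit, V_lim = h_lim·A = 5.097e-06 · 3.957e-06 = 2.017e-11 m³.
Thus life L = V_lim·H/(K·W) = 2.017e-11 · 1.783e+09 / (1.895e-06 · 28.84) = 658.0 m.

value=658.0 m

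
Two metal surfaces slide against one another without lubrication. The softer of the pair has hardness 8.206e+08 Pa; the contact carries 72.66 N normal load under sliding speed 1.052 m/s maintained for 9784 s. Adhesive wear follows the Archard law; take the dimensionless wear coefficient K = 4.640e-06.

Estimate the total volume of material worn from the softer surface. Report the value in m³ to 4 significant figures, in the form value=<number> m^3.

value=4.229e-09 m^3

All working math holds exact precision, and shown intermediates are rounded, and rounded once at the end, at four significant figures.
Sliding distance L = v·t = 1.052 m/s × 9784 s = 1.029e+04 m.
As SI base values: W = 72.66 N, H = 8.206e+08 Pa, K = 4.640e-06.
Archard relation: V = K·W·L/H = 4.640e-06 · 72.66 · 1.029e+04 / 8.206e+08 = 4.229e-09 m³.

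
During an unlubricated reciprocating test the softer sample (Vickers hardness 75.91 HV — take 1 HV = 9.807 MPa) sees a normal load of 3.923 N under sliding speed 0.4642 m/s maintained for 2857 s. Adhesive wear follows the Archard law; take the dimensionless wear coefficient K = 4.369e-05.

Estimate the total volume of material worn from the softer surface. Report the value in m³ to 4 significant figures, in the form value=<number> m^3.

Each operation maintains full precision. Shown intermediates are rounded — a lone final rounding to 4 significant digits.
Convert: The distance L = v·t = 0.4642 m/s × 2857 s = 1326 m.
Convert: Hardness H = 75.91 HV × 9.807 MPa/HV = 744.4 MPa = 7.444e+08 Pa.
Restated in SI base units: W = 3.923 N, H = 7.444e+08 Pa, K = 4.369e-05.
Volume removed: V = K·W·L/H = 4.369e-05 · 3.923 · 1326 / 7.444e+08 = 3.053e-10 m³.

value=3.053e-10 m^3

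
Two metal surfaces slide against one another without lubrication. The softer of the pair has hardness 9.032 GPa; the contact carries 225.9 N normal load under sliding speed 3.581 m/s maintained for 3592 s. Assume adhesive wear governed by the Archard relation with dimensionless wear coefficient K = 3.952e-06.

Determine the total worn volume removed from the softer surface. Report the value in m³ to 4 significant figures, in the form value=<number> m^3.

value=1.271e-09 m^3

All arithmetic runs at full precision — intermediates are printed rounded — one last rounding to four significant digits.
The distance L = v·t = 3.581 m/s × 3592 s = 1.286e+04 m.
Hardness H = 9.032 GPa = 9.032e+09 Pa.
In SI base units: W = 225.9 N, H = 9.032e+09 Pa, K = 3.952e-06.
Archard volume V = K·W·L/H = 3.952e-06 · 225.9 · 1.286e+04 / 9.032e+09 = 1.271e-09 m³.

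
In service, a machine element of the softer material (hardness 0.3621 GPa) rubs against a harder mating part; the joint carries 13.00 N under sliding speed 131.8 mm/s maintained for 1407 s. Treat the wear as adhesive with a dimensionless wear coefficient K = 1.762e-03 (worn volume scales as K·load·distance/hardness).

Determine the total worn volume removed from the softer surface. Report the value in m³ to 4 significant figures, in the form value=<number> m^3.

All arithmetic keeps full float precision. Intermediate values are printed rounded; one last rounding, at 4 significant digits.
Convert: Sliding speed v = 131.8 mm/s = 0.1318 m/s. Sliding distance L = v·t = 0.1318 m/s × 1407 s = 185.4 m.
Convert: Hardness H = 0.3621 GPa = 3.621e+08 Pa.
Collected in SI base units: W = 13.00 N, H = 3.621e+08 Pa, K = 1.762e-03.
Archard volume V = K·W·L/H = 1.762e-03 · 13.00 · 185.4 / 3.621e+08 = 1.173e-08 m³.

value=1.173e-08 m^3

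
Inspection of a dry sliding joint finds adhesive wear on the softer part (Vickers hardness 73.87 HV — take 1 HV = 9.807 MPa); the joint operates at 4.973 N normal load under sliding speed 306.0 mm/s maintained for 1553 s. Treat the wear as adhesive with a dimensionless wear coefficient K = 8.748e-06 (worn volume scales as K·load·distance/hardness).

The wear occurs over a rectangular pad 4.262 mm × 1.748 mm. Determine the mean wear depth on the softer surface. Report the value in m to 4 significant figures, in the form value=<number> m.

value=3.831e-06 m

Displayed values are rounded — the algebra maintains full precision; a lone final rounding: four significant figures.
Convert: Sliding speed v = 306.0 mm/s = 0.3060 m/s. Total distance L = v·t = 0.3060 m/s × 1553 s = 475.2 m.
Convert: Hardness H = 73.87 HV × 9.807 MPa/HV = 724.4 MPa = 7.244e+08 Pa.
Convert: Pad sides 4.262 mm × 1.748 mm = 0.004262 m × 0.001748 m. Contact area A = 0.004262 m × 0.001748 m = 7.450e-06 m².
Expressed in SI base units: W = 4.973 N, H = 7.244e+08 Pa, K = 8.748e-06.
Archard volume V = K·W·L/H = 8.748e-06 · 4.973 · 475.2 / 7.244e+08 = 2.854e-11 m³.
Wear depth h = V/A = 2.854e-11 / 7.450e-06 = 3.831e-06 m.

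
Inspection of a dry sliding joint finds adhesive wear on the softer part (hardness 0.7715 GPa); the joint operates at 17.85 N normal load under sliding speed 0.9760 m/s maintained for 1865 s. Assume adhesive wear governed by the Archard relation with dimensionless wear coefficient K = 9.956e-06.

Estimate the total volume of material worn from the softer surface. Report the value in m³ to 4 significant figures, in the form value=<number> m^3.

value=4.193e-10 m^3

The algebra runs at full float precision — intermediates are printed rounded — rounded just once, at 4 significant figures.
Path length L = v·t = 0.9760 m/s × 1865 s = 1820 m.
Hardness H = 0.7715 GPa = 7.715e+08 Pa.
Working in SI base units: W = 17.85 N, H = 7.715e+08 Pa, K = 9.956e-06.
Worn volume V = K·W·L/H = 9.956e-06 · 17.85 · 1820 / 7.715e+08 = 4.193e-10 m³.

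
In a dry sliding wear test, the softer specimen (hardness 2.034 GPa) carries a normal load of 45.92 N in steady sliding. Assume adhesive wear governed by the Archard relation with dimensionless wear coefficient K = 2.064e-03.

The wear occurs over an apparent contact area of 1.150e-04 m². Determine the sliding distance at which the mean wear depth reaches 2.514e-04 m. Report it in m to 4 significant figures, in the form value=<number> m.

value=620.4 m

Intermediate values are displayed rounded, and the computation runs at exact precision; rounded just once: four significant digits.
Convert: Hardness H = 2.034 GPa = 2.034e+09 Pa.
In SI base units: W = 45.92 N, H = 2.034e+09 Pa, K = 2.064e-03.
Limit volume V_lim = h_lim·A = 2.514e-04 · 1.150e-04 = 2.891e-08 m³.
Sliding life L = V_lim·H/(K·W) = 2.891e-08 · 2.034e+09 / (2.064e-03 · 45.92) = 620.4 m.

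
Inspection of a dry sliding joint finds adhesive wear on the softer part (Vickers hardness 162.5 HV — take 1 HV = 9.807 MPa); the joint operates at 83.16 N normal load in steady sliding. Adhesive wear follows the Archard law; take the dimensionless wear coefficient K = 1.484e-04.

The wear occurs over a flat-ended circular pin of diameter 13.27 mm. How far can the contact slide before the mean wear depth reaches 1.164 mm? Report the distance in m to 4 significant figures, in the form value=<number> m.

All arithmetic holds full float precision; displayed values are rounded — rounded just once, at 4 significant digits.
Hardness H = 162.5 HV × 9.807 MPa/HV = 1594 MPa = 1.594e+09 Pa.
Pin diameter d = 13.27 mm = 0.01327 m. Contact area A = π·d²/4 = π·(0.01327 m)²/4 = 1.383e-04 m².
Depth limit h_lim = 1.164 mm = 0.001164 m.
As SI base values: W = 83.16 N, H = 1.594e+09 Pa, K = 1.484e-04.
Allowed volume V_lim = h_lim·A = 0.001164 · 1.383e-04 = 1.610e-07 m³.
Life L = V_lim·H/(K·W) = 1.610e-07 · 1.594e+09 / (1.484e-04 · 83.16) = 2.079e+04 m.

value=2.079e+04 m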